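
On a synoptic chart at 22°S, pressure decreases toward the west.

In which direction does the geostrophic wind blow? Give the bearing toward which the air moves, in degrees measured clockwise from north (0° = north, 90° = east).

180°

The pressure-gradient force points toward the west (bearing 270°).
Geostrophic balance: in the Southern Hemisphere the Coriolis force deflects motion to the left, so the geostrophic wind blows 90° to the left of the pressure-gradient force (low pressure on the right).
Rotating 270° by 90° counterclockwise gives 180° — the wind blows toward the south.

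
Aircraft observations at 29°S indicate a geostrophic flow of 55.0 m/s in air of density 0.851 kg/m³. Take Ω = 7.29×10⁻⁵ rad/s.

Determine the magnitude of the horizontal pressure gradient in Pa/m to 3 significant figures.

Coriolis parameter at 29°S:
f = 2Ω sin φ = 2 × 7.29×10⁻⁵ × sin 29° = 7.07×10⁻⁵ s⁻¹
Geostrophic balance rearranged: |∂P/∂n| = f ρ V_g
|∂P/∂n| = 7.07×10⁻⁵ × 0.851 × 55.0 = 3.31×10⁻³ Pa/m

3.31×10⁻³ Pa/m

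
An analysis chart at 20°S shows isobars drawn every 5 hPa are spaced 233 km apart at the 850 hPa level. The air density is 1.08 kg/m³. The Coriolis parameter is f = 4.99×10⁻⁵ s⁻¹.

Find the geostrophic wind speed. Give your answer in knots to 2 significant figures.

Pressure gradient: |∂P/∂n| = 500 Pa / 233000 m = 2.15×10⁻³ Pa/m
Geostrophic balance (pressure-gradient force = Coriolis force):
V_g = (1/(fρ)) |∂P/∂n| = 2.15×10⁻³ / (4.99×10⁻⁵ × 1.08) = 39.8 m/s
Converting: 39.8 m/s × 1.944 = 77 knots

77 knots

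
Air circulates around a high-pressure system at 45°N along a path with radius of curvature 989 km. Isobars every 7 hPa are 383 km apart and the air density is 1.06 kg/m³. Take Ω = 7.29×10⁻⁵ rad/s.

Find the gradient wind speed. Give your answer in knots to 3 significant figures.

Coriolis parameter at 45°N:
f = 2Ω sin φ = 2 × 7.29×10⁻⁵ × sin 45° = 1.03×10⁻⁴ s⁻¹
Pressure gradient: |∂P/∂n| = 700 Pa / 383000 m = 1.83×10⁻³ Pa/m
Geostrophic speed: V_g = |∂P/∂n|/(fρ) = 1.83×10⁻³/(1.03×10⁻⁴ × 1.06) = 16.7 m/s
Around a high, pressure-gradient force acts outward with centrifugal, so Coriolis balances both:
fV = (1/ρ)|∂P/∂n| + V²/R  →  V² − fR·V + fR·V_g = 0
With fR = 1.03×10⁻⁴ × 989×10³ m = 102 m/s:
V = [fR − √((fR)² − 4 fR V_g)]/2 = [102 − √(102² − 4×102×16.7)]/2 = 21.1 m/s
Supergeostrophic (V > V_g = 16.7 m/s), as expected around a high.
Converting: 21.1 m/s × 1.944 = 41.0 knots

41.0 knots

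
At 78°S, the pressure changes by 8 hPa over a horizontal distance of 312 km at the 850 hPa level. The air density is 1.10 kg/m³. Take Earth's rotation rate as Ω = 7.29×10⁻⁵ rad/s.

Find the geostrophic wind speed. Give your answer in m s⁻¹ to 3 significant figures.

Coriolis parameter at 78°S:
f = 2Ω sin φ = 2 × 7.29×10⁻⁵ × sin 78° = 1.43×10⁻⁴ s⁻¹
Pressure gradient: |∂P/∂n| = 800 Pa / 312000 m = 2.56×10⁻³ Pa/m
Geostrophic balance (pressure-gradient force = Coriolis force):
V_g = (1/(fρ)) |∂P/∂n| = 2.56×10⁻³ / (1.43×10⁻⁴ × 1.10) = 16.3 m/s

16.3 m s⁻¹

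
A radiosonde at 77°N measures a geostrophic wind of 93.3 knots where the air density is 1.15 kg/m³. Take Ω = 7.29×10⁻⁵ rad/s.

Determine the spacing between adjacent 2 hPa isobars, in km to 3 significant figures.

25.5 km

Coriolis parameter at 77°N:
f = 2Ω sin φ = 2 × 7.29×10⁻⁵ × sin 77° = 1.42×10⁻⁴ s⁻¹
Wind speed in SI: 93.3 knots = 48.0 m/s
Geostrophic balance rearranged: |∂P/∂n| = f ρ V_g
|∂P/∂n| = 1.42×10⁻⁴ × 1.15 × 48.0 = 7.84×10⁻³ Pa/m
Isobar spacing: Δn = ΔP/|∂P/∂n| = 200 Pa / 7.84×10⁻³ Pa/m = 25505 m ≈ 25.5 km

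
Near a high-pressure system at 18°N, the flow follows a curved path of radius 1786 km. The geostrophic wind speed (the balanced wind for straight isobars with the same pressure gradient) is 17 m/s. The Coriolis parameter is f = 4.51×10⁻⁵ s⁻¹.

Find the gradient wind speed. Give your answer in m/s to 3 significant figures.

24.4 m/s

Around a high, pressure-gradient force acts outward with centrifugal, so Coriolis balances both:
fV = (1/ρ)|∂P/∂n| + V²/R  →  V² − fR·V + fR·V_g = 0
With fR = 4.51×10⁻⁵ × 1786×10³ m = 80.5 m/s:
V = [fR − √((fR)² − 4 fR V_g)]/2 = [80.5 − √(80.5² − 4×80.5×17)]/2 = 24.4 m/s
Supergeostrophic (V > V_g = 17 m/s), as expected around a high.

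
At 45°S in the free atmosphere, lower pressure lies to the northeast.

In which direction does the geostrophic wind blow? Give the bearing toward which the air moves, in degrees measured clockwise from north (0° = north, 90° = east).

315°

The pressure-gradient force points toward the northeast (bearing 045°).
Geostrophic balance: in the Southern Hemisphere the Coriolis force deflects motion to the left, so the geostrophic wind blows 90° to the left of the pressure-gradient force (low pressure on the right).
Rotating 045° by 90° counterclockwise gives 315° — the wind blows toward the northwest.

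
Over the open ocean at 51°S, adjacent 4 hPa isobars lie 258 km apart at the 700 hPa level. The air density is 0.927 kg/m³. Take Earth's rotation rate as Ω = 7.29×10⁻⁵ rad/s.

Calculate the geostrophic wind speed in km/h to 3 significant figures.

Coriolis parameter at 51°S:
f = 2Ω sin φ = 2 × 7.29×10⁻⁵ × sin 51° = 1.13×10⁻⁴ s⁻¹
Pressure gradient: |∂P/∂n| = 400 Pa / 258000 m = 1.55×10⁻³ Pa/m
Geostrophic balance (pressure-gradient force = Coriolis force):
V_g = (1/(fρ)) |∂P/∂n| = 1.55×10⁻³ / (1.13×10⁻⁴ × 0.927) = 14.8 m/s
Converting: 14.8 m/s × 3.6 = 53.1 km/h

53.1 km/h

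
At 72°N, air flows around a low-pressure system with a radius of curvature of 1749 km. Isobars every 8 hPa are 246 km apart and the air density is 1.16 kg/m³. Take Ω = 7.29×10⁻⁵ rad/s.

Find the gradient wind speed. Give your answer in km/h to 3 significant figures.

67.6 km/h

Coriolis parameter at 72°N:
f = 2Ω sin φ = 2 × 7.29×10⁻⁵ × sin 72° = 1.39×10⁻⁴ s⁻¹
Pressure gradient: |∂P/∂n| = 800 Pa / 246000 m = 3.25×10⁻³ Pa/m
Geostrophic speed: V_g = |∂P/∂n|/(fρ) = 3.25×10⁻³/(1.39×10⁻⁴ × 1.16) = 20.2 m/s
Around a low, centrifugal force acts outward with Coriolis, so pressure-gradient force balances both:
(1/ρ)|∂P/∂n| = fV + V²/R  →  V² + fR·V − fR·V_g = 0
With fR = 1.39×10⁻⁴ × 1749×10³ m = 243 m/s:
V = [−fR + √((fR)² + 4 fR V_g)]/2 = [−243 + √(243² + 4×243×20.2)]/2 = 18.8 m/s
Subgeostrophic (V < V_g = 20.2 m/s), as expected around a low.
Converting: 18.8 m/s × 3.6 = 67.6 km/h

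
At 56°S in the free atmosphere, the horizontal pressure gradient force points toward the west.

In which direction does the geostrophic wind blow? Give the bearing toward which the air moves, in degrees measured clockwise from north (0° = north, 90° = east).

180°

The pressure-gradient force points toward the west (bearing 270°).
Geostrophic balance: in the Southern Hemisphere the Coriolis force deflects motion to the left, so the geostrophic wind blows 90° to the left of the pressure-gradient force (low pressure on the right).
Rotating 270° by 90° counterclockwise gives 180° — the wind blows toward the south.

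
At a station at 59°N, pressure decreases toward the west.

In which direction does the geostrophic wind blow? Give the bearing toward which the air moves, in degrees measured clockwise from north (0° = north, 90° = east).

The pressure-gradient force points toward the west (bearing 270°).
Geostrophic balance: in the Northern Hemisphere the Coriolis force deflects motion to the right, so the geostrophic wind blows 90° to the right of the pressure-gradient force (low pressure on the left).
Rotating 270° by 90° clockwise gives 000° — the wind blows toward the north.

000°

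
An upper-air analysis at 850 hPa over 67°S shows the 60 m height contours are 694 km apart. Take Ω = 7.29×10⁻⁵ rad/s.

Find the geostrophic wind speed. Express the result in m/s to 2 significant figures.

Coriolis parameter at 67°S:
f = 2Ω sin φ = 2 × 7.29×10⁻⁵ × sin 67° = 1.34×10⁻⁴ s⁻¹
Height gradient: |∂Z/∂n| = 60 m / 694000 m = 8.65×10⁻⁵
On a pressure surface, geostrophic balance gives V_g = (g/f)|∂Z/∂n|:
V_g = 9.81 × 8.65×10⁻⁵ / 1.34×10⁻⁴ = 6.32 m/s

6.3 m/s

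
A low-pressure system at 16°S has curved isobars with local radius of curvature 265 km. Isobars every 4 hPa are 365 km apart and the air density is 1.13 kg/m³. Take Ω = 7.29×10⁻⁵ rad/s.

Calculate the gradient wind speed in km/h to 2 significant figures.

Coriolis parameter at 16°S:
f = 2Ω sin φ = 2 × 7.29×10⁻⁵ × sin 16° = 4.02×10⁻⁵ s⁻¹
Pressure gradient: |∂P/∂n| = 400 Pa / 365000 m = 1.10×10⁻³ Pa/m
Geostrophic speed: V_g = |∂P/∂n|/(fρ) = 1.10×10⁻³/(4.02×10⁻⁵ × 1.13) = 24.1 m/s
Around a low, centrifugal force acts outward with Coriolis, so pressure-gradient force balances both:
(1/ρ)|∂P/∂n| = fV + V²/R  →  V² + fR·V − fR·V_g = 0
With fR = 4.02×10⁻⁵ × 265×10³ m = 10.6 m/s:
V = [−fR + √((fR)² + 4 fR V_g)]/2 = [−10.6 + √(10.6² + 4×10.6×24.1)]/2 = 11.6 m/s
Subgeostrophic (V < V_g = 24.1 m/s), as expected around a low.
Converting: 11.6 m/s × 3.6 = 42 km/h

42 km/h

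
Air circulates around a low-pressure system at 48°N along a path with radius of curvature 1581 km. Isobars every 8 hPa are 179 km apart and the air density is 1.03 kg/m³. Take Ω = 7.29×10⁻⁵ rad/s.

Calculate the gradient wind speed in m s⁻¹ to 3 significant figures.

33.5 m s⁻¹

Coriolis parameter at 48°N:
f = 2Ω sin φ = 2 × 7.29×10⁻⁵ × sin 48° = 1.08×10⁻⁴ s⁻¹
Pressure gradient: |∂P/∂n| = 800 Pa / 179000 m = 4.47×10⁻³ Pa/m
Geostrophic speed: V_g = |∂P/∂n|/(fρ) = 4.47×10⁻³/(1.08×10⁻⁴ × 1.03) = 40.0 m/s
Around a low, centrifugal force acts outward with Coriolis, so pressure-gradient force balances both:
(1/ρ)|∂P/∂n| = fV + V²/R  →  V² + fR·V − fR·V_g = 0
With fR = 1.08×10⁻⁴ × 1581×10³ m = 171 m/s:
V = [−fR + √((fR)² + 4 fR V_g)]/2 = [−171 + √(171² + 4×171×40)]/2 = 33.5 m/s
Subgeostrophic (V < V_g = 40 m/s), as expected around a low.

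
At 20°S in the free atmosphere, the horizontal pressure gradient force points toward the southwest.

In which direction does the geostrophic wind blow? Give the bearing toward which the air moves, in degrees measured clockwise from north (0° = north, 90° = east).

135°

The pressure-gradient force points toward the southwest (bearing 225°).
Geostrophic balance: in the Southern Hemisphere the Coriolis force deflects motion to the left, so the geostrophic wind blows 90° to the left of the pressure-gradient force (low pressure on the right).
Rotating 225° by 90° counterclockwise gives 135° — the wind blows toward the southeast.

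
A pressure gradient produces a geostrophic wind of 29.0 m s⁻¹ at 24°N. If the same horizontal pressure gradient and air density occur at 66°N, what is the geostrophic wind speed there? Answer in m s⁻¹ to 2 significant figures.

13 m s⁻¹

With the same pressure gradient and density, V_g ∝ 1/f ∝ 1/sin φ.
V₂ = V₁ · sin φ₁ / sin φ₂ = 29.0 × sin 24° / sin 66°
V₂ = 29.0 × 0.4067/0.9135 = 13 m s⁻¹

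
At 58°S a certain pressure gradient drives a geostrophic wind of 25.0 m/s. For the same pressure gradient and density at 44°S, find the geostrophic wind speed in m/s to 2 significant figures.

With the same pressure gradient and density, V_g ∝ 1/f ∝ 1/sin φ.
V₂ = V₁ · sin φ₁ / sin φ₂ = 25.0 × sin 58° / sin 44°
V₂ = 25.0 × 0.8480/0.6947 = 31 m/s

31 m/s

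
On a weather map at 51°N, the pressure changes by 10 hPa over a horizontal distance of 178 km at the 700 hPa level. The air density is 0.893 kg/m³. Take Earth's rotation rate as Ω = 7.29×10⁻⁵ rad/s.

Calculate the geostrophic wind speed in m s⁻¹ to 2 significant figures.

Coriolis parameter at 51°N:
f = 2Ω sin φ = 2 × 7.29×10⁻⁵ × sin 51° = 1.13×10⁻⁴ s⁻¹
Pressure gradient: |∂P/∂n| = 1000 Pa / 178000 m = 5.62×10⁻³ Pa/m
Geostrophic balance (pressure-gradient force = Coriolis force):
V_g = (1/(fρ)) |∂P/∂n| = 5.62×10⁻³ / (1.13×10⁻⁴ × 0.893) = 55.5 m/s

56 m s⁻¹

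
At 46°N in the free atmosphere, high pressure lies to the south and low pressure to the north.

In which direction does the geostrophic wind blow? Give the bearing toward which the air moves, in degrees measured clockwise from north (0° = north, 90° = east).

The pressure-gradient force points toward the north (bearing 000°).
Geostrophic balance: in the Northern Hemisphere the Coriolis force deflects motion to the right, so the geostrophic wind blows 90° to the right of the pressure-gradient force (low pressure on the left).
Rotating 000° by 90° clockwise gives 090° — the wind blows toward the east.

090°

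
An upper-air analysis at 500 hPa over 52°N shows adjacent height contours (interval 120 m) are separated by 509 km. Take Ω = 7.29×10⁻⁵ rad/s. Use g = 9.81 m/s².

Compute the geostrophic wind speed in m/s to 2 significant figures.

Coriolis parameter at 52°N:
f = 2Ω sin φ = 2 × 7.29×10⁻⁵ × sin 52° = 1.15×10⁻⁴ s⁻¹
Height gradient: |∂Z/∂n| = 120 m / 509000 m = 2.36×10⁻⁴
On a pressure surface, geostrophic balance gives V_g = (g/f)|∂Z/∂n|:
V_g = 9.81 × 2.36×10⁻⁴ / 1.15×10⁻⁴ = 20.1 m/s

20 m/s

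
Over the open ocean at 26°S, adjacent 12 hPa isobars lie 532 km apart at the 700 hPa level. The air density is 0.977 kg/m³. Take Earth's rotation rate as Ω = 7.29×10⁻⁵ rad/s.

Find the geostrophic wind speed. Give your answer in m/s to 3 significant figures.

36.1 m/s

Coriolis parameter at 26°S:
f = 2Ω sin φ = 2 × 7.29×10⁻⁵ × sin 26° = 6.39×10⁻⁵ s⁻¹
Pressure gradient: |∂P/∂n| = 1200 Pa / 532000 m = 2.26×10⁻³ Pa/m
Geostrophic balance (pressure-gradient force = Coriolis force):
V_g = (1/(fρ)) |∂P/∂n| = 2.26×10⁻³ / (6.39×10⁻⁵ × 0.977) = 36.1 m/s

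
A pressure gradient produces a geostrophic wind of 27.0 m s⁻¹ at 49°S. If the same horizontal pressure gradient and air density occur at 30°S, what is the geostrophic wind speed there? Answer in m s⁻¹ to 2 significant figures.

41 m s⁻¹

With the same pressure gradient and density, V_g ∝ 1/f ∝ 1/sin φ.
V₂ = V₁ · sin φ₁ / sin φ₂ = 27.0 × sin 49° / sin 30°
V₂ = 27.0 × 0.7547/0.5000 = 41 m s⁻¹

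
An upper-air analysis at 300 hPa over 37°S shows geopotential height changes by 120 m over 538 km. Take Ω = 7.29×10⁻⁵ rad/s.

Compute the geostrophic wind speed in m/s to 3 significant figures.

Coriolis parameter at 37°S:
f = 2Ω sin φ = 2 × 7.29×10⁻⁵ × sin 37° = 8.77×10⁻⁵ s⁻¹
Height gradient: |∂Z/∂n| = 120 m / 538000 m = 2.23×10⁻⁴
On a pressure surface, geostrophic balance gives V_g = (g/f)|∂Z/∂n|:
V_g = 9.81 × 2.23×10⁻⁴ / 8.77×10⁻⁵ = 24.9 m/s

24.9 m/s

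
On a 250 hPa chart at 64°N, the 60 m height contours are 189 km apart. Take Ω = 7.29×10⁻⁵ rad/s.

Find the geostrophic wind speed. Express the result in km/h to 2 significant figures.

86 km/h

Coriolis parameter at 64°N:
f = 2Ω sin φ = 2 × 7.29×10⁻⁵ × sin 64° = 1.31×10⁻⁴ s⁻¹
Height gradient: |∂Z/∂n| = 60 m / 189000 m = 3.17×10⁻⁴
On a pressure surface, geostrophic balance gives V_g = (g/f)|∂Z/∂n|:
V_g = 9.81 × 3.17×10⁻⁴ / 1.31×10⁻⁴ = 23.8 m/s
Converting: 23.8 m/s × 3.6 = 86 km/h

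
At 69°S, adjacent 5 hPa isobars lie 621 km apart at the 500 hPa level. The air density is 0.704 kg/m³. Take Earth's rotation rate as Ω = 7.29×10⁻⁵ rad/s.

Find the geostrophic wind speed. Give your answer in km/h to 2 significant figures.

Coriolis parameter at 69°S:
f = 2Ω sin φ = 2 × 7.29×10⁻⁵ × sin 69° = 1.36×10⁻⁴ s⁻¹
Pressure gradient: |∂P/∂n| = 500 Pa / 621000 m = 8.05×10⁻⁴ Pa/m
Geostrophic balance (pressure-gradient force = Coriolis force):
V_g = (1/(fρ)) |∂P/∂n| = 8.05×10⁻⁴ / (1.36×10⁻⁴ × 0.704) = 8.40 m/s
Converting: 8.40 m/s × 3.6 = 30 km/h

30 km/h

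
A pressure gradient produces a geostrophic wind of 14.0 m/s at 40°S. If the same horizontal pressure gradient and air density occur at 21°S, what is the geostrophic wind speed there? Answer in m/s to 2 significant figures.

25 m/s

With the same pressure gradient and density, V_g ∝ 1/f ∝ 1/sin φ.
V₂ = V₁ · sin φ₁ / sin φ₂ = 14.0 × sin 40° / sin 21°
V₂ = 14.0 × 0.6428/0.3584 = 25 m/s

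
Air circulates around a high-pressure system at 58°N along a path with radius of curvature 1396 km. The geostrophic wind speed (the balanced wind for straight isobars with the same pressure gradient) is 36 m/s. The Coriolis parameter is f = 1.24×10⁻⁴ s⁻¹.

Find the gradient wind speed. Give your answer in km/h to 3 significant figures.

Around a high, pressure-gradient force acts outward with centrifugal, so Coriolis balances both:
fV = (1/ρ)|∂P/∂n| + V²/R  →  V² − fR·V + fR·V_g = 0
With fR = 1.24×10⁻⁴ × 1396×10³ m = 173 m/s:
V = [fR − √((fR)² − 4 fR V_g)]/2 = [173 − √(173² − 4×173×36)]/2 = 51.1 m/s
Supergeostrophic (V > V_g = 36 m/s), as expected around a high.
Converting: 51.1 m/s × 3.6 = 184 km/h

184 km/h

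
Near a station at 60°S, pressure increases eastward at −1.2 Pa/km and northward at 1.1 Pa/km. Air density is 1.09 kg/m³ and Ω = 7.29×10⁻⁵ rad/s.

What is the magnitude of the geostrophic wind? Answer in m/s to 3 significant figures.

11.8 m/s

Coriolis parameter at 60°S:
f = 2Ω sin φ = 2 × 7.29×10⁻⁵ × sin 60° = 1.26×10⁻⁴ s⁻¹
In the Southern Hemisphere f is negative: f = −1.26×10⁻⁴ s⁻¹.
Component geostrophic relations (x east, y north):
u_g = −(1/(fρ)) ∂P/∂y,  v_g = (1/(fρ)) ∂P/∂x
u_g = −(1.1×10⁻³)/(−1.26×10⁻⁴ × 1.09) = 7.99 m/s;  v_g = (−1.2×10⁻³)/(−1.26×10⁻⁴ × 1.09) = 8.72 m/s
|V_g| = √(u_g² + v_g²) = 11.8 m/s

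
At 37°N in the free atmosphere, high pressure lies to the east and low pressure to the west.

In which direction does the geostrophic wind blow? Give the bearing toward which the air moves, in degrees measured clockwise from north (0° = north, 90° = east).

The pressure-gradient force points toward the west (bearing 270°).
Geostrophic balance: in the Northern Hemisphere the Coriolis force deflects motion to the right, so the geostrophic wind blows 90° to the right of the pressure-gradient force (low pressure on the left).
Rotating 270° by 90° clockwise gives 000° — the wind blows toward the north.

000°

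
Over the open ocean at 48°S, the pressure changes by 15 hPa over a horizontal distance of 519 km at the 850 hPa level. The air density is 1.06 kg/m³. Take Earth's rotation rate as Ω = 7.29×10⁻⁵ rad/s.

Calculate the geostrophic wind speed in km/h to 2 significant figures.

Coriolis parameter at 48°S:
f = 2Ω sin φ = 2 × 7.29×10⁻⁵ × sin 48° = 1.08×10⁻⁴ s⁻¹
Pressure gradient: |∂P/∂n| = 1500 Pa / 519000 m = 2.89×10⁻³ Pa/m
Geostrophic balance (pressure-gradient force = Coriolis force):
V_g = (1/(fρ)) |∂P/∂n| = 2.89×10⁻³ / (1.08×10⁻⁴ × 1.06) = 25.2 m/s
Converting: 25.2 m/s × 3.6 = 91 km/h

91 km/h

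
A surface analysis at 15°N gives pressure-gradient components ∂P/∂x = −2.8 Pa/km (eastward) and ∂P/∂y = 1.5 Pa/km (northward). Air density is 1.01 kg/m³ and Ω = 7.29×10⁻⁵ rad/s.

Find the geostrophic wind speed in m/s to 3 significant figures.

Coriolis parameter at 15°N:
f = 2Ω sin φ = 2 × 7.29×10⁻⁵ × sin 15° = 3.77×10⁻⁵ s⁻¹
Component geostrophic relations (x east, y north):
u_g = −(1/(fρ)) ∂P/∂y,  v_g = (1/(fρ)) ∂P/∂x
u_g = −(1.5×10⁻³)/(3.77×10⁻⁵ × 1.01) = −39.4 m/s;  v_g = (−2.8×10⁻³)/(3.77×10⁻⁵ × 1.01) = −73.5 m/s
|V_g| = √(u_g² + v_g²) = 83.3 m/s

83.3 m/s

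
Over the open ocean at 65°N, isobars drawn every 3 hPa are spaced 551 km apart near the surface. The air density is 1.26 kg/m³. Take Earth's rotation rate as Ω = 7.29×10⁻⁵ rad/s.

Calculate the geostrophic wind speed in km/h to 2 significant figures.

Coriolis parameter at 65°N:
f = 2Ω sin φ = 2 × 7.29×10⁻⁵ × sin 65° = 1.32×10⁻⁴ s⁻¹
Pressure gradient: |∂P/∂n| = 300 Pa / 551000 m = 5.44×10⁻⁴ Pa/m
Geostrophic balance (pressure-gradient force = Coriolis force):
V_g = (1/(fρ)) |∂P/∂n| = 5.44×10⁻⁴ / (1.32×10⁻⁴ × 1.26) = 3.27 m/s
Converting: 3.27 m/s × 3.6 = 12 km/h

12 km/h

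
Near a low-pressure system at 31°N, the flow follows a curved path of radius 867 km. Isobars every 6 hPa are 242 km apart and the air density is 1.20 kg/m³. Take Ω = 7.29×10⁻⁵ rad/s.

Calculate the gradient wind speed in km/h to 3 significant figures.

75.0 km/h

Coriolis parameter at 31°N:
f = 2Ω sin φ = 2 × 7.29×10⁻⁵ × sin 31° = 7.51×10⁻⁵ s⁻¹
Pressure gradient: |∂P/∂n| = 600 Pa / 242000 m = 2.48×10⁻³ Pa/m
Geostrophic speed: V_g = |∂P/∂n|/(fρ) = 2.48×10⁻³/(7.51×10⁻⁵ × 1.20) = 27.5 m/s
Around a low, centrifugal force acts outward with Coriolis, so pressure-gradient force balances both:
(1/ρ)|∂P/∂n| = fV + V²/R  →  V² + fR·V − fR·V_g = 0
With fR = 7.51×10⁻⁵ × 867×10³ m = 65.1 m/s:
V = [−fR + √((fR)² + 4 fR V_g)]/2 = [−65.1 + √(65.1² + 4×65.1×27.5)]/2 = 20.8 m/s
Subgeostrophic (V < V_g = 27.5 m/s), as expected around a low.
Converting: 20.8 m/s × 3.6 = 75.0 km/h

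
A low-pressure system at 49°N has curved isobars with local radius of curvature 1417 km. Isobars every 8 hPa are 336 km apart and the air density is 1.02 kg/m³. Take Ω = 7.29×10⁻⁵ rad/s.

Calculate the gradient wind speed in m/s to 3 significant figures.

Coriolis parameter at 49°N:
f = 2Ω sin φ = 2 × 7.29×10⁻⁵ × sin 49° = 1.10×10⁻⁴ s⁻¹
Pressure gradient: |∂P/∂n| = 800 Pa / 336000 m = 2.38×10⁻³ Pa/m
Geostrophic speed: V_g = |∂P/∂n|/(fρ) = 2.38×10⁻³/(1.10×10⁻⁴ × 1.02) = 21.2 m/s
Around a low, centrifugal force acts outward with Coriolis, so pressure-gradient force balances both:
(1/ρ)|∂P/∂n| = fV + V²/R  →  V² + fR·V − fR·V_g = 0
With fR = 1.10×10⁻⁴ × 1417×10³ m = 156 m/s:
V = [−fR + √((fR)² + 4 fR V_g)]/2 = [−156 + √(156² + 4×156×21.2)]/2 = 18.9 m/s
Subgeostrophic (V < V_g = 21.2 m/s), as expected around a low.

18.9 m/s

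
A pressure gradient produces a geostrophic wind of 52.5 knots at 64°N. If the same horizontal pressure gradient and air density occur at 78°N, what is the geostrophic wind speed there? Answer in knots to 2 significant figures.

48 knots

With the same pressure gradient and density, V_g ∝ 1/f ∝ 1/sin φ.
V₂ = V₁ · sin φ₁ / sin φ₂ = 52.5 × sin 64° / sin 78°
V₂ = 52.5 × 0.8988/0.9781 = 48 knots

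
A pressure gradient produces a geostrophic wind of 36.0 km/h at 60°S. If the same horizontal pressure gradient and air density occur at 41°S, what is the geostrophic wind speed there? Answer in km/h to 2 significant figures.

With the same pressure gradient and density, V_g ∝ 1/f ∝ 1/sin φ.
V₂ = V₁ · sin φ₁ / sin φ₂ = 36.0 × sin 60° / sin 41°
V₂ = 36.0 × 0.8660/0.6561 = 48 km/h

48 km/h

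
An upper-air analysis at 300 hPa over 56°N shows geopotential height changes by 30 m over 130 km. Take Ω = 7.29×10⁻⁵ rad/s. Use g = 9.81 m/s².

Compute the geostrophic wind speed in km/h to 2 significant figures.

67 km/h

Coriolis parameter at 56°N:
f = 2Ω sin φ = 2 × 7.29×10⁻⁵ × sin 56° = 1.21×10⁻⁴ s⁻¹
Height gradient: |∂Z/∂n| = 30 m / 130000 m = 2.31×10⁻⁴
On a pressure surface, geostrophic balance gives V_g = (g/f)|∂Z/∂n|:
V_g = 9.81 × 2.31×10⁻⁴ / 1.21×10⁻⁴ = 18.7 m/s
Converting: 18.7 m/s × 3.6 = 67 km/h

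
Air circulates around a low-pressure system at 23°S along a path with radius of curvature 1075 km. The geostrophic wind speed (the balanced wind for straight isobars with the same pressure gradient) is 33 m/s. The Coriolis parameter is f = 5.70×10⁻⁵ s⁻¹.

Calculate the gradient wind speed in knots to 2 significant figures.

46 knots

Around a low, centrifugal force acts outward with Coriolis, so pressure-gradient force balances both:
(1/ρ)|∂P/∂n| = fV + V²/R  →  V² + fR·V − fR·V_g = 0
With fR = 5.70×10⁻⁵ × 1075×10³ m = 61.3 m/s:
V = [−fR + √((fR)² + 4 fR V_g)]/2 = [−61.3 + √(61.3² + 4×61.3×33)]/2 = 23.8 m/s
Subgeostrophic (V < V_g = 33 m/s), as expected around a low.
Converting: 23.8 m/s × 1.944 = 46 knots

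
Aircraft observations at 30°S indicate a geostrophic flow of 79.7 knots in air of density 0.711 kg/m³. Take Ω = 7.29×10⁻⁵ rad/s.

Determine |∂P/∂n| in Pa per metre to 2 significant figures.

2.1×10⁻³ Pa/m

Coriolis parameter at 30°S:
f = 2Ω sin φ = 2 × 7.29×10⁻⁵ × sin 30° = 7.29×10⁻⁵ s⁻¹
Wind speed in SI: 79.7 knots = 41.0 m/s
Geostrophic balance rearranged: |∂P/∂n| = f ρ V_g
|∂P/∂n| = 7.29×10⁻⁵ × 0.711 × 41.0 = 2.13×10⁻³ Pa/m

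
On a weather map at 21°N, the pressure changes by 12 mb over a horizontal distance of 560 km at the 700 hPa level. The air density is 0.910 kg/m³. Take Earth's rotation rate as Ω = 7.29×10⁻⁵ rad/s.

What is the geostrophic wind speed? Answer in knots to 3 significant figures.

87.6 knots

Coriolis parameter at 21°N:
f = 2Ω sin φ = 2 × 7.29×10⁻⁵ × sin 21° = 5.23×10⁻⁵ s⁻¹
Pressure gradient: |∂P/∂n| = 1200 Pa / 560000 m = 2.14×10⁻³ Pa/m
Geostrophic balance (pressure-gradient force = Coriolis force):
V_g = (1/(fρ)) |∂P/∂n| = 2.14×10⁻³ / (5.23×10⁻⁵ × 0.910) = 45.1 m/s
Converting: 45.1 m/s × 1.944 = 87.6 knots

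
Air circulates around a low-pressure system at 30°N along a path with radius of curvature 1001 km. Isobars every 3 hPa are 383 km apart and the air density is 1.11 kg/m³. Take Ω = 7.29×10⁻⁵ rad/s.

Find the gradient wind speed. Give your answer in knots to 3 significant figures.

16.8 knots

Coriolis parameter at 30°N:
f = 2Ω sin φ = 2 × 7.29×10⁻⁵ × sin 30° = 7.29×10⁻⁵ s⁻¹
Pressure gradient: |∂P/∂n| = 300 Pa / 383000 m = 7.83×10⁻⁴ Pa/m
Geostrophic speed: V_g = |∂P/∂n|/(fρ) = 7.83×10⁻⁴/(7.29×10⁻⁵ × 1.11) = 9.68 m/s
Around a low, centrifugal force acts outward with Coriolis, so pressure-gradient force balances both:
(1/ρ)|∂P/∂n| = fV + V²/R  →  V² + fR·V − fR·V_g = 0
With fR = 7.29×10⁻⁵ × 1001×10³ m = 73.0 m/s:
V = [−fR + √((fR)² + 4 fR V_g)]/2 = [−73.0 + √(73.0² + 4×73.0×9.68)]/2 = 8.65 m/s
Subgeostrophic (V < V_g = 9.68 m/s), as expected around a low.
Converting: 8.65 m/s × 1.944 = 16.8 knots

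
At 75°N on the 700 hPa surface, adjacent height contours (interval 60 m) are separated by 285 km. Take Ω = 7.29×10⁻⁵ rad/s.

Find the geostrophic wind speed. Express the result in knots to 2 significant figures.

Coriolis parameter at 75°N:
f = 2Ω sin φ = 2 × 7.29×10⁻⁵ × sin 75° = 1.41×10⁻⁴ s⁻¹
Height gradient: |∂Z/∂n| = 60 m / 285000 m = 2.11×10⁻⁴
On a pressure surface, geostrophic balance gives V_g = (g/f)|∂Z/∂n|:
V_g = 9.81 × 2.11×10⁻⁴ / 1.41×10⁻⁴ = 14.7 m/s
Converting: 14.7 m/s × 1.944 = 29 knots

29 knots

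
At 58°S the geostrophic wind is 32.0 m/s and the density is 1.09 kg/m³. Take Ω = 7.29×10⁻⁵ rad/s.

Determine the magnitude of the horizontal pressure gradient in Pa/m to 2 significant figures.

4.3×10⁻³ Pa/m

Coriolis parameter at 58°S:
f = 2Ω sin φ = 2 × 7.29×10⁻⁵ × sin 58° = 1.24×10⁻⁴ s⁻¹
Geostrophic balance rearranged: |∂P/∂n| = f ρ V_g
|∂P/∂n| = 1.24×10⁻⁴ × 1.09 × 32.0 = 4.31×10⁻³ Pa/m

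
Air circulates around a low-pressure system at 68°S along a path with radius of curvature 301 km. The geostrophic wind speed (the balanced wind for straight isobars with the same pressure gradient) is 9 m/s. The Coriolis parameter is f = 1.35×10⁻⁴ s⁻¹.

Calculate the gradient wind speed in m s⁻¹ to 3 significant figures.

Around a low, centrifugal force acts outward with Coriolis, so pressure-gradient force balances both:
(1/ρ)|∂P/∂n| = fV + V²/R  →  V² + fR·V − fR·V_g = 0
With fR = 1.35×10⁻⁴ × 301×10³ m = 40.6 m/s:
V = [−fR + √((fR)² + 4 fR V_g)]/2 = [−40.6 + √(40.6² + 4×40.6×9)]/2 = 7.58 m/s
Subgeostrophic (V < V_g = 9 m/s), as expected around a low.

7.58 m s⁻¹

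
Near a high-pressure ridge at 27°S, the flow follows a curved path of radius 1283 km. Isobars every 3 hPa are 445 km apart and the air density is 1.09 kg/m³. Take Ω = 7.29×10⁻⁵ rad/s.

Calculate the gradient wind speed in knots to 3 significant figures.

20.8 knots

Coriolis parameter at 27°S:
f = 2Ω sin φ = 2 × 7.29×10⁻⁵ × sin 27° = 6.62×10⁻⁵ s⁻¹
Pressure gradient: |∂P/∂n| = 300 Pa / 445000 m = 6.74×10⁻⁴ Pa/m
Geostrophic speed: V_g = |∂P/∂n|/(fρ) = 6.74×10⁻⁴/(6.62×10⁻⁵ × 1.09) = 9.34 m/s
Around a high, pressure-gradient force acts outward with centrifugal, so Coriolis balances both:
fV = (1/ρ)|∂P/∂n| + V²/R  →  V² − fR·V + fR·V_g = 0
With fR = 6.62×10⁻⁵ × 1283×10³ m = 84.9 m/s:
V = [fR − √((fR)² − 4 fR V_g)]/2 = [84.9 − √(84.9² − 4×84.9×9.34)]/2 = 10.7 m/s
Supergeostrophic (V > V_g = 9.34 m/s), as expected around a high.
Converting: 10.7 m/s × 1.944 = 20.8 knots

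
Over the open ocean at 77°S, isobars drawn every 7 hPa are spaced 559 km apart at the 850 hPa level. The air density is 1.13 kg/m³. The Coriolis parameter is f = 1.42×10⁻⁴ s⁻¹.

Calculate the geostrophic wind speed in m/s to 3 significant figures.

Pressure gradient: |∂P/∂n| = 700 Pa / 559000 m = 1.25×10⁻³ Pa/m
Geostrophic balance (pressure-gradient force = Coriolis force):
V_g = (1/(fρ)) |∂P/∂n| = 1.25×10⁻³ / (1.42×10⁻⁴ × 1.13) = 7.80 m/s

7.80 m/s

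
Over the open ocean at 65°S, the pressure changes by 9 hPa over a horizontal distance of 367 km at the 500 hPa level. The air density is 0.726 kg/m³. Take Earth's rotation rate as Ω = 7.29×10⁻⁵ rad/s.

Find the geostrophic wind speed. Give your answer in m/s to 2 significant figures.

26 m/s

Coriolis parameter at 65°S:
f = 2Ω sin φ = 2 × 7.29×10⁻⁵ × sin 65° = 1.32×10⁻⁴ s⁻¹
Pressure gradient: |∂P/∂n| = 900 Pa / 367000 m = 2.45×10⁻³ Pa/m
Geostrophic balance (pressure-gradient force = Coriolis force):
V_g = (1/(fρ)) |∂P/∂n| = 2.45×10⁻³ / (1.32×10⁻⁴ × 0.726) = 25.6 m/s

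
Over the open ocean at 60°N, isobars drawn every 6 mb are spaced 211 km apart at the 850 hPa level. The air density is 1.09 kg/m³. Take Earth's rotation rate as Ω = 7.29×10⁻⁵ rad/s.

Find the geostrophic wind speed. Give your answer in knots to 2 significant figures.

Coriolis parameter at 60°N:
f = 2Ω sin φ = 2 × 7.29×10⁻⁵ × sin 60° = 1.26×10⁻⁴ s⁻¹
Pressure gradient: |∂P/∂n| = 600 Pa / 211000 m = 2.84×10⁻³ Pa/m
Geostrophic balance (pressure-gradient force = Coriolis force):
V_g = (1/(fρ)) |∂P/∂n| = 2.84×10⁻³ / (1.26×10⁻⁴ × 1.09) = 20.7 m/s
Converting: 20.7 m/s × 1.944 = 40 knots

40 knots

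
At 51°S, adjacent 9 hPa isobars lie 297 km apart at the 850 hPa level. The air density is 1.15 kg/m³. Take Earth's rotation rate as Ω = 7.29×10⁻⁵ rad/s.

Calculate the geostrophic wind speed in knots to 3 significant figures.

45.2 knots

Coriolis parameter at 51°S:
f = 2Ω sin φ = 2 × 7.29×10⁻⁵ × sin 51° = 1.13×10⁻⁴ s⁻¹
Pressure gradient: |∂P/∂n| = 900 Pa / 297000 m = 3.03×10⁻³ Pa/m
Geostrophic balance (pressure-gradient force = Coriolis force):
V_g = (1/(fρ)) |∂P/∂n| = 3.03×10⁻³ / (1.13×10⁻⁴ × 1.15) = 23.3 m/s
Converting: 23.3 m/s × 1.944 = 45.2 knots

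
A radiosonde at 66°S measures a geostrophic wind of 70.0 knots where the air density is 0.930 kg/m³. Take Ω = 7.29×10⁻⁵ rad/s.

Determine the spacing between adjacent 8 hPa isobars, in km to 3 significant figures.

179 km

Coriolis parameter at 66°S:
f = 2Ω sin φ = 2 × 7.29×10⁻⁵ × sin 66° = 1.33×10⁻⁴ s⁻¹
Wind speed in SI: 70.0 knots = 36.0 m/s
Geostrophic balance rearranged: |∂P/∂n| = f ρ V_g
|∂P/∂n| = 1.33×10⁻⁴ × 0.930 × 36.0 = 4.46×10⁻³ Pa/m
Isobar spacing: Δn = ΔP/|∂P/∂n| = 800 Pa / 4.46×10⁻³ Pa/m = 179342 m ≈ 179 km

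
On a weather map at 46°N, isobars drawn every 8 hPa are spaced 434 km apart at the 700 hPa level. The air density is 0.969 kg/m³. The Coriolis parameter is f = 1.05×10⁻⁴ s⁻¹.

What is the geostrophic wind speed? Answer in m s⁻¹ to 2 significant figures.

18 m s⁻¹

Pressure gradient: |∂P/∂n| = 800 Pa / 434000 m = 1.84×10⁻³ Pa/m
Geostrophic balance (pressure-gradient force = Coriolis force):
V_g = (1/(fρ)) |∂P/∂n| = 1.84×10⁻³ / (1.05×10⁻⁴ × 0.969) = 18.1 m/s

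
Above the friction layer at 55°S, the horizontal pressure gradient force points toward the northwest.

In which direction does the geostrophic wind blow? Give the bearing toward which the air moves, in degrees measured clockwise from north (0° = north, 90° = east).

225°

The pressure-gradient force points toward the northwest (bearing 315°).
Geostrophic balance: in the Southern Hemisphere the Coriolis force deflects motion to the left, so the geostrophic wind blows 90° to the left of the pressure-gradient force (low pressure on the right).
Rotating 315° by 90° counterclockwise gives 225° — the wind blows toward the southwest.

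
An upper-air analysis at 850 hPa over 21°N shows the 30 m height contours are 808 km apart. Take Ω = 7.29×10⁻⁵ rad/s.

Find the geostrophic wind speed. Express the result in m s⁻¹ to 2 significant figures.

Coriolis parameter at 21°N:
f = 2Ω sin φ = 2 × 7.29×10⁻⁵ × sin 21° = 5.23×10⁻⁵ s⁻¹
Height gradient: |∂Z/∂n| = 30 m / 808000 m = 3.71×10⁻⁵
On a pressure surface, geostrophic balance gives V_g = (g/f)|∂Z/∂n|:
V_g = 9.81 × 3.71×10⁻⁵ / 5.23×10⁻⁵ = 6.97 m/s

7.0 m s⁻¹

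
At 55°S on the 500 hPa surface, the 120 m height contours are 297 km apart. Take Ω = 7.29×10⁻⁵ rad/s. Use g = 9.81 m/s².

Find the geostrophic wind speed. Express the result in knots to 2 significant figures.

Coriolis parameter at 55°S:
f = 2Ω sin φ = 2 × 7.29×10⁻⁵ × sin 55° = 1.19×10⁻⁴ s⁻¹
Height gradient: |∂Z/∂n| = 120 m / 297000 m = 4.04×10⁻⁴
On a pressure surface, geostrophic balance gives V_g = (g/f)|∂Z/∂n|:
V_g = 9.81 × 4.04×10⁻⁴ / 1.19×10⁻⁴ = 33.2 m/s
Converting: 33.2 m/s × 1.944 = 65 knots

65 knots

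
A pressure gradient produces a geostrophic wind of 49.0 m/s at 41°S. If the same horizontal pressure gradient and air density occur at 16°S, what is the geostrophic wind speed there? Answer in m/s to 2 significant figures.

120 m/s

With the same pressure gradient and density, V_g ∝ 1/f ∝ 1/sin φ.
V₂ = V₁ · sin φ₁ / sin φ₂ = 49.0 × sin 41° / sin 16°
V₂ = 49.0 × 0.6561/0.2756 = 120 m/s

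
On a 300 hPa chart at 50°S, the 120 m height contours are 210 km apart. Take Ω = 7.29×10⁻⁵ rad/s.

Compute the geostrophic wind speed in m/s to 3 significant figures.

50.2 m/s

Coriolis parameter at 50°S:
f = 2Ω sin φ = 2 × 7.29×10⁻⁵ × sin 50° = 1.12×10⁻⁴ s⁻¹
Height gradient: |∂Z/∂n| = 120 m / 210000 m = 5.71×10⁻⁴
On a pressure surface, geostrophic balance gives V_g = (g/f)|∂Z/∂n|:
V_g = 9.81 × 5.71×10⁻⁴ / 1.12×10⁻⁴ = 50.2 m/s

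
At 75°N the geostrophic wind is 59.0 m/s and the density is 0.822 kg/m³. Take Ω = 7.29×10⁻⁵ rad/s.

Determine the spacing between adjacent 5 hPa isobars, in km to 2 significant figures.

73 km

Coriolis parameter at 75°N:
f = 2Ω sin φ = 2 × 7.29×10⁻⁵ × sin 75° = 1.41×10⁻⁴ s⁻¹
Geostrophic balance rearranged: |∂P/∂n| = f ρ V_g
|∂P/∂n| = 1.41×10⁻⁴ × 0.822 × 59.0 = 6.83×10⁻³ Pa/m
Isobar spacing: Δn = ΔP/|∂P/∂n| = 500 Pa / 6.83×10⁻³ Pa/m = 73206 m ≈ 73 km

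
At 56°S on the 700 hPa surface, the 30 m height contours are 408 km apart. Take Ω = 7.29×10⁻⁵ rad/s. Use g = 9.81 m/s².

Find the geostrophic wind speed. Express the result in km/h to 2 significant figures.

Coriolis parameter at 56°S:
f = 2Ω sin φ = 2 × 7.29×10⁻⁵ × sin 56° = 1.21×10⁻⁴ s⁻¹
Height gradient: |∂Z/∂n| = 30 m / 408000 m = 7.35×10⁻⁵
On a pressure surface, geostrophic balance gives V_g = (g/f)|∂Z/∂n|:
V_g = 9.81 × 7.35×10⁻⁵ / 1.21×10⁻⁴ = 5.97 m/s
Converting: 5.97 m/s × 3.6 = 21 km/h

21 km/h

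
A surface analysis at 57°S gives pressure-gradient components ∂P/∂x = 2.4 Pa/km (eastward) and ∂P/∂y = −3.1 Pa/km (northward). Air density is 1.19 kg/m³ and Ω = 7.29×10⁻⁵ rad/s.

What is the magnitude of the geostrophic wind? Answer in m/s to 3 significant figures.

Coriolis parameter at 57°S:
f = 2Ω sin φ = 2 × 7.29×10⁻⁵ × sin 57° = 1.22×10⁻⁴ s⁻¹
In the Southern Hemisphere f is negative: f = −1.22×10⁻⁴ s⁻¹.
Component geostrophic relations (x east, y north):
u_g = −(1/(fρ)) ∂P/∂y,  v_g = (1/(fρ)) ∂P/∂x
u_g = −(−3.1×10⁻³)/(−1.22×10⁻⁴ × 1.19) = −21.3 m/s;  v_g = (2.4×10⁻³)/(−1.22×10⁻⁴ × 1.19) = −16.5 m/s
|V_g| = √(u_g² + v_g²) = 26.9 m/s

26.9 m/s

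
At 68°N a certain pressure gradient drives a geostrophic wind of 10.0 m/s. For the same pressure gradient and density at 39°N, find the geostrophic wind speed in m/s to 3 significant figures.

With the same pressure gradient and density, V_g ∝ 1/f ∝ 1/sin φ.
V₂ = V₁ · sin φ₁ / sin φ₂ = 10.0 × sin 68° / sin 39°
V₂ = 10.0 × 0.9272/0.6293 = 14.7 m/s

14.7 m/s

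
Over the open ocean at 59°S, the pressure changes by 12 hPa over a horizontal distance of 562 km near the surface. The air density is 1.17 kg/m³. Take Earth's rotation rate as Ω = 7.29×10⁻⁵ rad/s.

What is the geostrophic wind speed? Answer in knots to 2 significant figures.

28 knots

Coriolis parameter at 59°S:
f = 2Ω sin φ = 2 × 7.29×10⁻⁵ × sin 59° = 1.25×10⁻⁴ s⁻¹
Pressure gradient: |∂P/∂n| = 1200 Pa / 562000 m = 2.14×10⁻³ Pa/m
Geostrophic balance (pressure-gradient force = Coriolis force):
V_g = (1/(fρ)) |∂P/∂n| = 2.14×10⁻³ / (1.25×10⁻⁴ × 1.17) = 14.6 m/s
Converting: 14.6 m/s × 1.944 = 28 knots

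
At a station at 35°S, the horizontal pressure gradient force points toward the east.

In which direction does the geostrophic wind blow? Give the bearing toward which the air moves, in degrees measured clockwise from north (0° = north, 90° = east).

000°

The pressure-gradient force points toward the east (bearing 090°).
Geostrophic balance: in the Southern Hemisphere the Coriolis force deflects motion to the left, so the geostrophic wind blows 90° to the left of the pressure-gradient force (low pressure on the right).
Rotating 090° by 90° counterclockwise gives 000° — the wind blows toward the north.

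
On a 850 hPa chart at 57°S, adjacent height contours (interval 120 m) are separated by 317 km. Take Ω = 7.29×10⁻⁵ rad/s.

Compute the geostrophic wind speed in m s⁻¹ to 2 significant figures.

Coriolis parameter at 57°S:
f = 2Ω sin φ = 2 × 7.29×10⁻⁵ × sin 57° = 1.22×10⁻⁴ s⁻¹
Height gradient: |∂Z/∂n| = 120 m / 317000 m = 3.79×10⁻⁴
On a pressure surface, geostrophic balance gives V_g = (g/f)|∂Z/∂n|:
V_g = 9.81 × 3.79×10⁻⁴ / 1.22×10⁻⁴ = 30.4 m/s

30 m s⁻¹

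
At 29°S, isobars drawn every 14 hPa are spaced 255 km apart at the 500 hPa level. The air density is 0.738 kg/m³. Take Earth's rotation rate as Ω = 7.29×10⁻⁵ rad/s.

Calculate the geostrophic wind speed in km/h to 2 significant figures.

380 km/h

Coriolis parameter at 29°S:
f = 2Ω sin φ = 2 × 7.29×10⁻⁵ × sin 29° = 7.07×10⁻⁵ s⁻¹
Pressure gradient: |∂P/∂n| = 1400 Pa / 255000 m = 5.49×10⁻³ Pa/m
Geostrophic balance (pressure-gradient force = Coriolis force):
V_g = (1/(fρ)) |∂P/∂n| = 5.49×10⁻³ / (7.07×10⁻⁵ × 0.738) = 105 m/s
Converting: 105 m/s × 3.6 = 380 km/h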